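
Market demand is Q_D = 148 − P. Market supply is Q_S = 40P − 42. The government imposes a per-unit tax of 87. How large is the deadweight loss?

In inverse form: demand P = 148 − Q, supply P = 1.05 + 0.025Q.
Competitive equilibrium: 148 − Q = 1.05 + 0.025Q → Q* = 143.3659, P* = 4.6341.
With the tax, the buyer price exceeds the seller price by 87: (148 − Q) − (1.05 + 0.025Q) = 87 → Q' = 58.4878.
ΔQ = 143.3659 − 58.4878 = 84.8781; the wedge equals the tax, 87.
The triangle = ½ × 84.8781 × 87 = 3692.20.

3692.20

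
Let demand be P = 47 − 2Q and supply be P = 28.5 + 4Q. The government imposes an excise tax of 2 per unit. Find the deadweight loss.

0.33

Competitive equilibrium: 47 − 2Q = 28.5 + 4Q → Q* = 3.0833, P* = 40.8333.
With the tax, the buyer price exceeds the seller price by 2: (47 − 2Q) − (28.5 + 4Q) = 2 → Q' = 2.75.
ΔQ = 3.0833 − 2.75 = 0.3333; the wedge equals the tax, 2.
The triangle = ½ × 0.3333 × 2 = 0.33.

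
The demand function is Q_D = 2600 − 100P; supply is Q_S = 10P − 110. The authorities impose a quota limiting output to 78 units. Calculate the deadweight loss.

187.35

In inverse form: demand P = 26 − 0.01Q, supply P = 11 + 0.1Q.
Competitive equilibrium: 26 − 0.01Q = 11 + 0.1Q → Q* = 136.3636, P* = 24.6364.
At Q = 78: demand price = 26 − 0.01·78 = 25.22; supply price = 11 + 0.1·78 = 18.8.
ΔQ = 136.3636 − 78 = 58.3636; wedge = 25.22 − 18.8 = 6.42.
Welfare loss = ½ × 58.3636 × 6.42 = 187.35.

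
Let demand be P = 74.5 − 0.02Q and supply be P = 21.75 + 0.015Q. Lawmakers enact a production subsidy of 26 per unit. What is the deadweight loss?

9657.14

Competitive equilibrium: 74.5 − 0.02Q = 21.75 + 0.015Q → Q* = 1507.1429, P* = 44.3571.
The subsidy lowers effective supply by 26: P = 0.015Q − 4.25.
New quantity: 74.5 − 0.02Q = 0.015Q − 4.25 → Q' = 2250.
Overproduction ΔQ = 2250 − 1507.1429 = 742.8571; wedge = subsidy = 26.
Welfare loss = ½ × 742.8571 × 26 = 9657.14.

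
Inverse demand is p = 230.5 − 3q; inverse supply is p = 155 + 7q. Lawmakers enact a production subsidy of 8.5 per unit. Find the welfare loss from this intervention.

Competitive equilibrium: 230.5 − 3q = 155 + 7q → q* = 7.55, p* = 207.85.
The subsidy lowers effective supply by 8.5: p = 146.5 + 7q.
New quantity: 230.5 − 3q = 146.5 + 7q → q' = 8.4.
Overproduction Δq = 8.4 − 7.55 = 0.85; wedge = subsidy = 8.5.
The triangle = ½ × 0.85 × 8.5 = 3.61.

3.61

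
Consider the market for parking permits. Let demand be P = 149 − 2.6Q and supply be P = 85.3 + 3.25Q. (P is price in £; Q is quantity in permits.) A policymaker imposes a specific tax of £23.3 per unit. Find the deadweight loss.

£46.40

Competitive equilibrium: 149 − 2.6Q = 85.3 + 3.25Q → Q* = 10.8889, P* = 120.6889.
With the tax, the buyer price exceeds the seller price by 23.3: (149 − 2.6Q) − (85.3 + 3.25Q) = 23.3 → Q' = 6.906.
ΔQ = 10.8889 − 6.906 = 3.9829; the wedge equals the tax, 23.3.
The triangle = ½ × 3.9829 × 23.3 = £46.40.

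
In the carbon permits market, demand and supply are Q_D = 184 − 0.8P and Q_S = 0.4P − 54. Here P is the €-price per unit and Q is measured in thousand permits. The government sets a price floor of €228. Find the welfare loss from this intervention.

In inverse form: demand P = 230 − 1.25Q, supply P = 135 + 2.5Q.
Competitive equilibrium: 230 − 1.25Q = 135 + 2.5Q → Q* = 25.3333, P* = 198.3333.
At the floor P = 228, quantity demanded = (230 − 228)/1.25 = 1.6.
Sellers' marginal cost at Q' = 1.6: 135 + 2.5·1.6 = 139.
ΔQ = 25.3333 − 1.6 = 23.7333; wedge = 228 − 139 = 89.
Welfare loss = ½ × 23.7333 × 89 = €1056.13 thousand.

€1056.13 thousand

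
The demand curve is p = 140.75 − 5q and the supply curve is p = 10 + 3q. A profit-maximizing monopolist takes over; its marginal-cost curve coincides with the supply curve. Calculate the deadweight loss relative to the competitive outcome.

158.06

Competitive equilibrium: 140.75 − 5q = 10 + 3q → q* = 16.3438, p* = 59.0313.
Marginal revenue: MR = 140.75 − 10q. Set MR = MC: 140.75 − 10q = 10 + 3q → q_m = 10.0577.
Price p_m = 140.75 − 5·10.0577 = 90.4615; MC(q_m) = 10 + 3·10.0577 = 40.1731.
Competitive q* = 16.3438, so Δq = 6.2861; wedge = 90.4615 − 40.1731 = 50.2884.
Deadweight loss = ½ × 6.2861 × 50.2884 = 158.06.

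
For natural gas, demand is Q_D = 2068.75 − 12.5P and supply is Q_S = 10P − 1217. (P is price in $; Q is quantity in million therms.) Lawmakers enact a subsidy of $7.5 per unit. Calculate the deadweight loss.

In inverse form: demand P = 165.5 − 0.08Q, supply P = 121.7 + 0.1Q.
Competitive equilibrium: 165.5 − 0.08Q = 121.7 + 0.1Q → Q* = 243.3333, P* = 146.0333.
The subsidy lowers effective supply by 7.5: P = 114.2 + 0.1Q.
New quantity: 165.5 − 0.08Q = 114.2 + 0.1Q → Q' = 285.
Overproduction ΔQ = 285 − 243.3333 = 41.6667; wedge = subsidy = 7.5.
The triangle = ½ × 41.6667 × 7.5 = $156.25 million.

$156.25 million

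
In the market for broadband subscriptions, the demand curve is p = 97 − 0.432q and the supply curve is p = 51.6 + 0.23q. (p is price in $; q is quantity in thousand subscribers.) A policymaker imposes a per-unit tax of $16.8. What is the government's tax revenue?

$725.80 thousand

Competitive equilibrium: 97 − 0.432q = 51.6 + 0.23q → q* = 68.5801, p* = 67.3734.
With the tax, the buyer price exceeds the seller price by 16.8: (97 − 0.432q) − (51.6 + 0.23q) = 16.8 → q' = 43.2024.
Tax revenue = 16.8 × 43.2024 = $725.80 thousand.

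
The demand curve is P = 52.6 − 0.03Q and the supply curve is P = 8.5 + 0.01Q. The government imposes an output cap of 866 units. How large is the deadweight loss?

1118.645

Competitive equilibrium: 52.6 − 0.03Q = 8.5 + 0.01Q → Q* = 1102.5, P* = 19.525.
At Q = 866: demand price = 52.6 − 0.03·866 = 26.62; supply price = 8.5 + 0.01·866 = 17.16.
ΔQ = 1102.5 − 866 = 236.5; wedge = 26.62 − 17.16 = 9.46.
The triangle = ½ × 236.5 × 9.46 = 1118.645.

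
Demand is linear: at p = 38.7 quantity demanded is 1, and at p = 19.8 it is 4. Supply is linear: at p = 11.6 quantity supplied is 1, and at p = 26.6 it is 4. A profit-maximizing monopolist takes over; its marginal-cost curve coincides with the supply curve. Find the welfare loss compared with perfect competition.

Demand slope = (19.8 − 38.7)/(4 − 1) = −6.3, so p = 45 − 6.3q.
Supply slope = (26.6 − 11.6)/(4 − 1) = 5, so p = 6.6 + 5q.
Competitive equilibrium: 45 − 6.3q = 6.6 + 5q → q* = 3.3982, p* = 23.5912.
Marginal revenue: MR = 45 − 12.6q. Set MR = MC: 45 − 12.6q = 6.6 + 5q → q_m = 2.1818.
Price p_m = 45 − 6.3·2.1818 = 31.2547; MC(q_m) = 6.6 + 5·2.1818 = 17.509.
Competitive q* = 3.3982, so Δq = 1.2164; wedge = 31.2547 − 17.509 = 13.7457.
Deadweight loss = ½ × 1.2164 × 13.7457 = 8.36.

8.36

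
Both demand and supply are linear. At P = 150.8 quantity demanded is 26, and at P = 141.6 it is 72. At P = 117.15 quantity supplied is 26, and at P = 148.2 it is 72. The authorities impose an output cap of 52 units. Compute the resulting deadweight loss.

Demand slope = (141.6 − 150.8)/(72 − 26) = −0.2, so P = 156 − 0.2Q.
Supply slope = (148.2 − 117.15)/(72 − 26) = 0.675, so P = 99.6 + 0.675Q.
Competitive equilibrium: 156 − 0.2Q = 99.6 + 0.675Q → Q* = 64.4571, P* = 143.1086.
At Q = 52: demand price = 156 − 0.2·52 = 145.6; supply price = 99.6 + 0.675·52 = 134.7.
ΔQ = 64.4571 − 52 = 12.4571; wedge = 145.6 − 134.7 = 10.9.
Deadweight loss = ½ × 12.4571 × 10.9 = 67.89.

67.89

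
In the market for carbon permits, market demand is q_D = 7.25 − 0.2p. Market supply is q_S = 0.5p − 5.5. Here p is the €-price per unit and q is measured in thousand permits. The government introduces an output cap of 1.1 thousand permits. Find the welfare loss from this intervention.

€22 thousand

In inverse form: demand p = 36.25 − 5q, supply p = 11 + 2q.
Competitive equilibrium: 36.25 − 5q = 11 + 2q → q* = 3.6071, p* = 18.2143.
At q = 1.1: demand price = 36.25 − 5·1.1 = 30.75; supply price = 11 + 2·1.1 = 13.2.
Δq = 3.6071 − 1.1 = 2.5071; wedge = 30.75 − 13.2 = 17.55.
The triangle = ½ × 2.5071 × 17.55 = €22 thousand.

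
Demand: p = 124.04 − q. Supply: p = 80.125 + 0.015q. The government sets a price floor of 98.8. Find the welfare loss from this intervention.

Competitive equilibrium: 124.04 − q = 80.125 + 0.015q → q* = 43.266, p* = 80.774.
At the floor p = 98.8, quantity demanded = (124.04 − 98.8)/1 = 25.24.
Sellers' marginal cost at q' = 25.24: 80.125 + 0.015·25.24 = 80.5036.
Δq = 43.266 − 25.24 = 18.026; wedge = 98.8 − 80.5036 = 18.2964.
The triangle = ½ × 18.026 × 18.2964 = 164.91.

164.91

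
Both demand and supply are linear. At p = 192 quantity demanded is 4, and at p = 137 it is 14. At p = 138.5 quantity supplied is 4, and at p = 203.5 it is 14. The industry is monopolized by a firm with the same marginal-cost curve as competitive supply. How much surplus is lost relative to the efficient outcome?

42.40

Demand slope = (137 − 192)/(14 − 4) = −5.5, so p = 214 − 5.5q.
Supply slope = (203.5 − 138.5)/(14 − 4) = 6.5, so p = 112.5 + 6.5q.
Competitive equilibrium: 214 − 5.5q = 112.5 + 6.5q → q* = 8.4583, p* = 167.4792.
Marginal revenue: MR = 214 − 11q. Set MR = MC: 214 − 11q = 112.5 + 6.5q → q_m = 5.8.
Price p_m = 214 − 5.5·5.8 = 182.1; MC(q_m) = 112.5 + 6.5·5.8 = 150.2.
Competitive q* = 8.4583, so Δq = 2.6583; wedge = 182.1 − 150.2 = 31.9.
Deadweight loss = ½ × 2.6583 × 31.9 = 42.40.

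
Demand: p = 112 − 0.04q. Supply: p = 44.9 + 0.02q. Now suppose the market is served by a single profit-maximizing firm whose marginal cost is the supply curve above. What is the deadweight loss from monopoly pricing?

6003.21

Competitive equilibrium: 112 − 0.04q = 44.9 + 0.02q → q* = 1118.3333, p* = 67.2667.
Marginal revenue: MR = 112 − 0.08q. Set MR = MC: 112 − 0.08q = 44.9 + 0.02q → q_m = 671.
Price p_m = 112 − 0.04·671 = 85.16; MC(q_m) = 44.9 + 0.02·671 = 58.32.
Competitive q* = 1118.3333, so Δq = 447.3333; wedge = 85.16 − 58.32 = 26.84.
The triangle = ½ × 447.3333 × 26.84 = 6003.21.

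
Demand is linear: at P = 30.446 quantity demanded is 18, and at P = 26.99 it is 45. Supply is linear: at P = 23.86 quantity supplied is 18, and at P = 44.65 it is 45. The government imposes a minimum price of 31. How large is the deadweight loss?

Demand slope = (26.99 − 30.446)/(45 − 18) = −0.128, so P = 32.75 − 0.128Q.
Supply slope = (44.65 − 23.86)/(45 − 18) = 0.77, so P = 10 + 0.77Q.
Competitive equilibrium: 32.75 − 0.128Q = 10 + 0.77Q → Q* = 25.3341, P* = 29.5072.
At the floor P = 31, quantity demanded = (32.75 − 31)/0.128 = 13.6719.
Sellers' marginal cost at Q' = 13.6719: 10 + 0.77·13.6719 = 20.5274.
ΔQ = 25.3341 − 13.6719 = 11.6622; wedge = 31 − 20.5274 = 10.4726.
Welfare loss = ½ × 11.6622 × 10.4726 = 61.07.

61.07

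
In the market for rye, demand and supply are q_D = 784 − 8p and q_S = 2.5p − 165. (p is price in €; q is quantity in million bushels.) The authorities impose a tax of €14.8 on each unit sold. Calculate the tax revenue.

€484.88 million

In inverse form: demand p = 98 − 0.125q, supply p = 66 + 0.4q.
Competitive equilibrium: 98 − 0.125q = 66 + 0.4q → q* = 60.9524, p* = 90.381.
With the tax, the buyer price exceeds the seller price by 14.8: (98 − 0.125q) − (66 + 0.4q) = 14.8 → q' = 32.7619.
Tax revenue = 14.8 × 32.7619 = €484.88 million.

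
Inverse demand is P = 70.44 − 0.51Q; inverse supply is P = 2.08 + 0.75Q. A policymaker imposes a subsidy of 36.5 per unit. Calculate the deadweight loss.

528.67

Competitive equilibrium: 70.44 − 0.51Q = 2.08 + 0.75Q → Q* = 54.254, P* = 42.7705.
The subsidy lowers effective supply by 36.5: P = 0.75Q − 34.42.
New quantity: 70.44 − 0.51Q = 0.75Q − 34.42 → Q' = 83.2222.
Overproduction ΔQ = 83.2222 − 54.254 = 28.9682; wedge = subsidy = 36.5.
The triangle = ½ × 28.9682 × 36.5 = 528.67.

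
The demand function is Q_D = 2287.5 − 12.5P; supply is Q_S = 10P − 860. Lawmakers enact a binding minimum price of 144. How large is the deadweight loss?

237.67

In inverse form: demand P = 183 − 0.08Q, supply P = 86 + 0.1Q.
Competitive equilibrium: 183 − 0.08Q = 86 + 0.1Q → Q* = 538.8889, P* = 139.8889.
At the floor P = 144, quantity demanded = (183 − 144)/0.08 = 487.5.
Sellers' marginal cost at Q' = 487.5: 86 + 0.1·487.5 = 134.75.
ΔQ = 538.8889 − 487.5 = 51.3889; wedge = 144 − 134.75 = 9.25.
Deadweight loss = ½ × 51.3889 × 9.25 = 237.67.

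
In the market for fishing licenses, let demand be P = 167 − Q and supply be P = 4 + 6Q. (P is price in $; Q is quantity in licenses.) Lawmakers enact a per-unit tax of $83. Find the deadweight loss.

$492.07

Competitive equilibrium: 167 − Q = 4 + 6Q → Q* = 23.2857, P* = 143.7143.
With the tax, the buyer price exceeds the seller price by 83: (167 − Q) − (4 + 6Q) = 83 → Q' = 11.4286.
ΔQ = 23.2857 − 11.4286 = 11.8571; the wedge equals the tax, 83.
Deadweight loss = ½ × 11.8571 × 83 = $492.07.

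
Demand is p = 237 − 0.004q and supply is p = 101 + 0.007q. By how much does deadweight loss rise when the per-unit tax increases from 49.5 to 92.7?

Competitive equilibrium: 237 − 0.004q = 101 + 0.007q → q* = 12363.6364, p* = 187.5455.
For a per-unit tax t: Δq = t/0.011, so DWL = ½·t·(t/0.011) = t²/0.022.
At t = 49.5: DWL = 111375. At t = 92.7: DWL = 390604.091.
Increase = 390604.091 − 111375 = 279229.09.

279229.09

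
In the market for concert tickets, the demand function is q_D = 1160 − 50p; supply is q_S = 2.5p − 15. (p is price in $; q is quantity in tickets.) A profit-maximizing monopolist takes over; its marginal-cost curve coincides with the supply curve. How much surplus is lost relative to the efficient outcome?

$0.73

In inverse form: demand p = 23.2 − 0.02q, supply p = 6 + 0.4q.
Competitive equilibrium: 23.2 − 0.02q = 6 + 0.4q → q* = 40.9524, p* = 22.381.
Marginal revenue: MR = 23.2 − 0.04q. Set MR = MC: 23.2 − 0.04q = 6 + 0.4q → q_m = 39.0909.
Price p_m = 23.2 − 0.02·39.0909 = 22.4182; MC(q_m) = 6 + 0.4·39.0909 = 21.6364.
Competitive q* = 40.9524, so Δq = 1.8615; wedge = 22.4182 − 21.6364 = 0.7818.
Deadweight loss = ½ × 1.8615 × 0.7818 = $0.73.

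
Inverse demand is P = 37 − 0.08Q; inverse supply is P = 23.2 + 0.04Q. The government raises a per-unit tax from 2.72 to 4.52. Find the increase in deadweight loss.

54.30

Competitive equilibrium: 37 − 0.08Q = 23.2 + 0.04Q → Q* = 115, P* = 27.8.
For a per-unit tax t: ΔQ = t/0.12, so DWL = ½·t·(t/0.12) = t²/0.24.
At t = 2.72: DWL = 30.827. At t = 4.52: DWL = 85.127.
Increase = 85.127 − 30.827 = 54.30.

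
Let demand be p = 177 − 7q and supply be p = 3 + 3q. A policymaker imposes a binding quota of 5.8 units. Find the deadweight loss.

Competitive equilibrium: 177 − 7q = 3 + 3q → q* = 17.4, p* = 55.2.
At q = 5.8: demand price = 177 − 7·5.8 = 136.4; supply price = 3 + 3·5.8 = 20.4.
Δq = 17.4 − 5.8 = 11.6; wedge = 136.4 − 20.4 = 116.
Deadweight loss = ½ × 11.6 × 116 = 672.80.

672.80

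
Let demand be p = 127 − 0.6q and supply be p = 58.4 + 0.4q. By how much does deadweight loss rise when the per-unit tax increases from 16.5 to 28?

Competitive equilibrium: 127 − 0.6q = 58.4 + 0.4q → q* = 68.6, p* = 85.84.
For a per-unit tax t: Δq = t/1, so DWL = ½·t·(t/1) = t²/2.
At t = 16.5: DWL = 136.125. At t = 28: DWL = 392.
Increase = 392 − 136.125 = 255.875.

255.875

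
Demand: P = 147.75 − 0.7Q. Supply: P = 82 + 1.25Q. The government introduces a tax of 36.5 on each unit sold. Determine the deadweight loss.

Competitive equilibrium: 147.75 − 0.7Q = 82 + 1.25Q → Q* = 33.7179, P* = 124.1474.
With the tax, the buyer price exceeds the seller price by 36.5: (147.75 − 0.7Q) − (82 + 1.25Q) = 36.5 → Q' = 15.
ΔQ = 33.7179 − 15 = 18.7179; the wedge equals the tax, 36.5.
Welfare loss = ½ × 18.7179 × 36.5 = 341.60.

341.60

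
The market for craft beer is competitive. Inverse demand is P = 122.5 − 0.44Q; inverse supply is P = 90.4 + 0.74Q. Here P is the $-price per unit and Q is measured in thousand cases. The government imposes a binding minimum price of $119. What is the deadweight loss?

$218.61 thousand

Competitive equilibrium: 122.5 − 0.44Q = 90.4 + 0.74Q → Q* = 27.2034, P* = 110.5305.
At the floor P = 119, quantity demanded = (122.5 − 119)/0.44 = 7.9545.
Sellers' marginal cost at Q' = 7.9545: 90.4 + 0.74·7.9545 = 96.2863.
ΔQ = 27.2034 − 7.9545 = 19.2489; wedge = 119 − 96.2863 = 22.7137.
The triangle = ½ × 19.2489 × 22.7137 = $218.61 thousand.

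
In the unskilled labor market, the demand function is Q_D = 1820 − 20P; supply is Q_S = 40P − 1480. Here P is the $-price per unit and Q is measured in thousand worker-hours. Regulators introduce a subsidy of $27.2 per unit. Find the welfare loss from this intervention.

$4932.27 thousand

In inverse form: demand P = 91 − 0.05Q, supply P = 37 + 0.025Q.
Competitive equilibrium: 91 − 0.05Q = 37 + 0.025Q → Q* = 720, P* = 55.
The subsidy lowers effective supply by 27.2: P = 9.8 + 0.025Q.
New quantity: 91 − 0.05Q = 9.8 + 0.025Q → Q' = 1082.6667.
Overproduction ΔQ = 1082.6667 − 720 = 362.6667; wedge = subsidy = 27.2.
Deadweight loss = ½ × 362.6667 × 27.2 = $4932.27 thousand.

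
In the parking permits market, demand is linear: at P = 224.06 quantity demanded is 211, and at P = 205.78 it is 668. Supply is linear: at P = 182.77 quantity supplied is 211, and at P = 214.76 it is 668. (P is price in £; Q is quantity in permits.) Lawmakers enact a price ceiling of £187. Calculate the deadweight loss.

£5455.13

Demand slope = (205.78 − 224.06)/(668 − 211) = −0.04, so P = 232.5 − 0.04Q.
Supply slope = (214.76 − 182.77)/(668 − 211) = 0.07, so P = 168 + 0.07Q.
Competitive equilibrium: 232.5 − 0.04Q = 168 + 0.07Q → Q* = 586.3636, P* = 209.0455.
At the ceiling P = 187, quantity supplied = (187 − 168)/0.07 = 271.4286.
Willingness to pay at Q' = 271.4286: 232.5 − 0.04·271.4286 = 221.6429.
ΔQ = 586.3636 − 271.4286 = 314.935; wedge = 221.6429 − 187 = 34.6429.
The triangle = ½ × 314.935 × 34.6429 = £5455.13.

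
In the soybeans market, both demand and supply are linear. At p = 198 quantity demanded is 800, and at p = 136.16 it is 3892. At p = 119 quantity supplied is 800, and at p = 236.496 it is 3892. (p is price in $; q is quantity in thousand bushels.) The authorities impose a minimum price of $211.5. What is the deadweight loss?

$120339.85 thousand

Demand slope = (136.16 − 198)/(3892 − 800) = −0.02, so p = 214 − 0.02q.
Supply slope = (236.496 − 119)/(3892 − 800) = 0.038, so p = 88.6 + 0.038q.
Competitive equilibrium: 214 − 0.02q = 88.6 + 0.038q → q* = 2162.069, p* = 170.7586.
At the floor p = 211.5, quantity demanded = (214 − 211.5)/0.02 = 125.
Sellers' marginal cost at q' = 125: 88.6 + 0.038·125 = 93.35.
Δq = 2162.069 − 125 = 2037.069; wedge = 211.5 − 93.35 = 118.15.
Deadweight loss = ½ × 2037.069 × 118.15 = $120339.85 thousand.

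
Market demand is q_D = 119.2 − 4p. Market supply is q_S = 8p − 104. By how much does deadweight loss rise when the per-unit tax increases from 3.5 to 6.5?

In inverse form: demand p = 29.8 − 0.25q, supply p = 13 + 0.125q.
Competitive equilibrium: 29.8 − 0.25q = 13 + 0.125q → q* = 44.8, p* = 18.6.
For a per-unit tax t: Δq = t/0.375, so DWL = ½·t·(t/0.375) = t²/0.75.
At t = 3.5: DWL = 16.333. At t = 6.5: DWL = 56.333.
Increase = 56.333 − 16.333 = 40.

40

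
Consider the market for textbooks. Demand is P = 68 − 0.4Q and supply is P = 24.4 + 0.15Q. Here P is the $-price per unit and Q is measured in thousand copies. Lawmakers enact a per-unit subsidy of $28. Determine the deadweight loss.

$712.73 thousand

Competitive equilibrium: 68 − 0.4Q = 24.4 + 0.15Q → Q* = 79.2727, P* = 36.2909.
The subsidy lowers effective supply by 28: P = 0.15Q − 3.6.
New quantity: 68 − 0.4Q = 0.15Q − 3.6 → Q' = 130.1818.
Overproduction ΔQ = 130.1818 − 79.2727 = 50.9091; wedge = subsidy = 28.
DWL = ½ × 50.9091 × 28 = $712.73 thousand.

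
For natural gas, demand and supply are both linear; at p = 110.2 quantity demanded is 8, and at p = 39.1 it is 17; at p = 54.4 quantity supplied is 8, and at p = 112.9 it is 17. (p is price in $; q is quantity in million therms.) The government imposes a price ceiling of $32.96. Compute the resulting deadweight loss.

Demand slope = (39.1 − 110.2)/(17 − 8) = −7.9, so p = 173.4 − 7.9q.
Supply slope = (112.9 − 54.4)/(17 − 8) = 6.5, so p = 2.4 + 6.5q.
Competitive equilibrium: 173.4 − 7.9q = 2.4 + 6.5q → q* = 11.875, p* = 79.5875.
At the ceiling p = 32.96, quantity supplied = (32.96 − 2.4)/6.5 = 4.7015.
Willingness to pay at q' = 4.7015: 173.4 − 7.9·4.7015 = 136.2582.
Δq = 11.875 − 4.7015 = 7.1735; wedge = 136.2582 − 32.96 = 103.2982.
Deadweight loss = ½ × 7.1735 × 103.2982 = $370.50 million.

$370.50 million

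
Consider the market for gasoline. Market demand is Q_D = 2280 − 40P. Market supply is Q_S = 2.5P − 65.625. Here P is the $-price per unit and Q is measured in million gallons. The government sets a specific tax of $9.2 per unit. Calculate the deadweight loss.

In inverse form: demand P = 57 − 0.025Q, supply P = 26.25 + 0.4Q.
Competitive equilibrium: 57 − 0.025Q = 26.25 + 0.4Q → Q* = 72.3529, P* = 55.1912.
With the tax, the buyer price exceeds the seller price by 9.2: (57 − 0.025Q) − (26.25 + 0.4Q) = 9.2 → Q' = 50.7059.
ΔQ = 72.3529 − 50.7059 = 21.647; the wedge equals the tax, 9.2.
Deadweight loss = ½ × 21.647 × 9.2 = $99.58 million.

$99.58 million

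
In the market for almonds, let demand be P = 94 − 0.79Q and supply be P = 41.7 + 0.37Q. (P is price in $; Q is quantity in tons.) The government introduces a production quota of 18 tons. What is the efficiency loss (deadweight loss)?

Competitive equilibrium: 94 − 0.79Q = 41.7 + 0.37Q → Q* = 45.0862, P* = 58.3819.
At Q = 18: demand price = 94 − 0.79·18 = 79.78; supply price = 41.7 + 0.37·18 = 48.36.
ΔQ = 45.0862 − 18 = 27.0862; wedge = 79.78 − 48.36 = 31.42.
DWL = ½ × 27.0862 × 31.42 = $425.52.

$425.52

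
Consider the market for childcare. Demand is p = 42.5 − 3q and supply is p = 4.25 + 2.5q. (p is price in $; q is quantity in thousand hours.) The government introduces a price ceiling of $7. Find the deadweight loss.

Competitive equilibrium: 42.5 − 3q = 4.25 + 2.5q → q* = 6.9545, p* = 21.6364.
At the ceiling p = 7, quantity supplied = (7 − 4.25)/2.5 = 1.1.
Willingness to pay at q' = 1.1: 42.5 − 3·1.1 = 39.2.
Δq = 6.9545 − 1.1 = 5.8545; wedge = 39.2 − 7 = 32.2.
DWL = ½ × 5.8545 × 32.2 = $94.26 thousand.

$94.26 thousand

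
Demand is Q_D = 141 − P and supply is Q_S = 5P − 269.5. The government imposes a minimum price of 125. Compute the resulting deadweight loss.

In inverse form: demand P = 141 − Q, supply P = 53.9 + 0.2Q.
Competitive equilibrium: 141 − Q = 53.9 + 0.2Q → Q* = 72.5833, P* = 68.4167.
At the floor P = 125, quantity demanded = (141 − 125)/1 = 16.
Sellers' marginal cost at Q' = 16: 53.9 + 0.2·16 = 57.1.
ΔQ = 72.5833 − 16 = 56.5833; wedge = 125 − 57.1 = 67.9.
Welfare loss = ½ × 56.5833 × 67.9 = 1921.

1921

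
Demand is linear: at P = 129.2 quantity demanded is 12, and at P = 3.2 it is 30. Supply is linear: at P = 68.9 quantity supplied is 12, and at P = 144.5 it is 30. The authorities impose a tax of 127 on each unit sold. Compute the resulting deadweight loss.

720.04

Demand slope = (3.2 − 129.2)/(30 − 12) = −7, so P = 213.2 − 7Q.
Supply slope = (144.5 − 68.9)/(30 − 12) = 4.2, so P = 18.5 + 4.2Q.
Competitive equilibrium: 213.2 − 7Q = 18.5 + 4.2Q → Q* = 17.38393, P* = 91.5125.
With the tax, the buyer price exceeds the seller price by 127: (213.2 − 7Q) − (18.5 + 4.2Q) = 127 → Q' = 6.04464.
ΔQ = 17.38393 − 6.04464 = 11.33929; the wedge equals the tax, 127.
The triangle = ½ × 11.33929 × 127 = 720.04.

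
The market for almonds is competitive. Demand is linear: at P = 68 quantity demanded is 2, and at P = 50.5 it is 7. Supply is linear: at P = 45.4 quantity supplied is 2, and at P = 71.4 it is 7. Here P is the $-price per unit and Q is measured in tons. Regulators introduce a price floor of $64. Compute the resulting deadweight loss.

Demand slope = (50.5 − 68)/(7 − 2) = −3.5, so P = 75 − 3.5Q.
Supply slope = (71.4 − 45.4)/(7 − 2) = 5.2, so P = 35 + 5.2Q.
Competitive equilibrium: 75 − 3.5Q = 35 + 5.2Q → Q* = 4.5977, P* = 58.908.
At the floor P = 64, quantity demanded = (75 − 64)/3.5 = 3.1429.
Sellers' marginal cost at Q' = 3.1429: 35 + 5.2·3.1429 = 51.3431.
ΔQ = 4.5977 − 3.1429 = 1.4548; wedge = 64 − 51.3431 = 12.6569.
Welfare loss = ½ × 1.4548 × 12.6569 = $9.21.

$9.21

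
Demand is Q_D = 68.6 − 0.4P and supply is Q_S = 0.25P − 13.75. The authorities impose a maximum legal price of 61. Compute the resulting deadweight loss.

876.58

In inverse form: demand P = 171.5 − 2.5Q, supply P = 55 + 4Q.
Competitive equilibrium: 171.5 − 2.5Q = 55 + 4Q → Q* = 17.9231, P* = 126.6923.
At the ceiling P = 61, quantity supplied = (61 − 55)/4 = 1.5.
Willingness to pay at Q' = 1.5: 171.5 − 2.5·1.5 = 167.75.
ΔQ = 17.9231 − 1.5 = 16.4231; wedge = 167.75 − 61 = 106.75.
The triangle = ½ × 16.4231 × 106.75 = 876.58.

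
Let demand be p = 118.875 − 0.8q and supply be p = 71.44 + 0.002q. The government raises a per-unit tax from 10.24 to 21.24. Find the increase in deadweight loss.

Competitive equilibrium: 118.875 − 0.8q = 71.44 + 0.002q → q* = 59.1459, p* = 71.5583.
For a per-unit tax t: Δq = t/0.802, so DWL = ½·t·(t/0.802) = t²/1.604.
At t = 10.24: DWL = 65.373. At t = 21.24: DWL = 281.258.
Increase = 281.258 − 65.373 = 215.89.

215.89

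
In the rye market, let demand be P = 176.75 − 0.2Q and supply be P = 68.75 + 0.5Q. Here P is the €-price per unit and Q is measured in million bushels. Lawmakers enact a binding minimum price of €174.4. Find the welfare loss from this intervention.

€7110.75 million

Competitive equilibrium: 176.75 − 0.2Q = 68.75 + 0.5Q → Q* = 154.2857, P* = 145.8929.
At the floor P = 174.4, quantity demanded = (176.75 − 174.4)/0.2 = 11.75.
Sellers' marginal cost at Q' = 11.75: 68.75 + 0.5·11.75 = 74.625.
ΔQ = 154.2857 − 11.75 = 142.5357; wedge = 174.4 − 74.625 = 99.775.
Deadweight loss = ½ × 142.5357 × 99.775 = €7110.75 million.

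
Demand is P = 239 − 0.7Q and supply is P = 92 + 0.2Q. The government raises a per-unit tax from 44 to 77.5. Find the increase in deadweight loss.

Competitive equilibrium: 239 − 0.7Q = 92 + 0.2Q → Q* = 163.3333, P* = 124.6667.
For a per-unit tax t: ΔQ = t/0.9, so DWL = ½·t·(t/0.9) = t²/1.8.
At t = 44: DWL = 1075.556. At t = 77.5: DWL = 3336.806.
Increase = 3336.806 − 1075.556 = 2261.25.

2261.25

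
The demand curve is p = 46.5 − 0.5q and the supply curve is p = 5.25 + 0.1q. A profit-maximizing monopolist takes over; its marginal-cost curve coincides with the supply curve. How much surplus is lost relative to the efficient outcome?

292.97

Competitive equilibrium: 46.5 − 0.5q = 5.25 + 0.1q → q* = 68.75, p* = 12.125.
Marginal revenue: MR = 46.5 − q. Set MR = MC: 46.5 − q = 5.25 + 0.1q → q_m = 37.5.
Price p_m = 46.5 − 0.5·37.5 = 27.75; MC(q_m) = 5.25 + 0.1·37.5 = 9.
Competitive q* = 68.75, so Δq = 31.25; wedge = 27.75 − 9 = 18.75.
Deadweight loss = ½ × 31.25 × 18.75 = 292.97.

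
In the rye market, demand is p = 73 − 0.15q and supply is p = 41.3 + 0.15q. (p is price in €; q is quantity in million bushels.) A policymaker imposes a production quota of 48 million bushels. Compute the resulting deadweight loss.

€498.82 million

Competitive equilibrium: 73 − 0.15q = 41.3 + 0.15q → q* = 105.6667, p* = 57.15.
At q = 48: demand price = 73 − 0.15·48 = 65.8; supply price = 41.3 + 0.15·48 = 48.5.
Δq = 105.6667 − 48 = 57.6667; wedge = 65.8 − 48.5 = 17.3.
The triangle = ½ × 57.6667 × 17.3 = €498.82 million.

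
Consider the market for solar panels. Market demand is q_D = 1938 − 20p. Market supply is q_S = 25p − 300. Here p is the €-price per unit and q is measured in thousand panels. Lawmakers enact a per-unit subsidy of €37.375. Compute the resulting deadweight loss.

In inverse form: demand p = 96.9 − 0.05q, supply p = 12 + 0.04q.
Competitive equilibrium: 96.9 − 0.05q = 12 + 0.04q → q* = 943.3333, p* = 49.7333.
The subsidy lowers effective supply by 37.375: p = 0.04q − 25.375.
New quantity: 96.9 − 0.05q = 0.04q − 25.375 → q' = 1358.6111.
Overproduction Δq = 1358.6111 − 943.3333 = 415.2778; wedge = subsidy = 37.375.
The triangle = ½ × 415.2778 × 37.375 = €7760.50 thousand.

€7760.50 thousand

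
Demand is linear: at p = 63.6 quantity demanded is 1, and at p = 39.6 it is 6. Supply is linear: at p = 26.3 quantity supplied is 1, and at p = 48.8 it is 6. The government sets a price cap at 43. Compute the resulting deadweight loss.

0.42

Demand slope = (39.6 − 63.6)/(6 − 1) = −4.8, so p = 68.4 − 4.8q.
Supply slope = (48.8 − 26.3)/(6 − 1) = 4.5, so p = 21.8 + 4.5q.
Competitive equilibrium: 68.4 − 4.8q = 21.8 + 4.5q → q* = 5.0108, p* = 44.3484.
At the ceiling p = 43, quantity supplied = (43 − 21.8)/4.5 = 4.7111.
Willingness to pay at q' = 4.7111: 68.4 − 4.8·4.7111 = 45.7867.
Δq = 5.0108 − 4.7111 = 0.2997; wedge = 45.7867 − 43 = 2.7867.
DWL = ½ × 0.2997 × 2.7867 = 0.42.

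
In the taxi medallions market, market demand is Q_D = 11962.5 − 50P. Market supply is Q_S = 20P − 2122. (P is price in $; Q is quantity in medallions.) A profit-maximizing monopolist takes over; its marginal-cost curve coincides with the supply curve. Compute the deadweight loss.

In inverse form: demand P = 239.25 − 0.02Q, supply P = 106.1 + 0.05Q.
Competitive equilibrium: 239.25 − 0.02Q = 106.1 + 0.05Q → Q* = 1902.1429, P* = 201.2071.
Marginal revenue: MR = 239.25 − 0.04Q. Set MR = MC: 239.25 − 0.04Q = 106.1 + 0.05Q → Q_m = 1479.4444.
Price P_m = 239.25 − 0.02·1479.4444 = 209.6611; MC(Q_m) = 106.1 + 0.05·1479.4444 = 180.0722.
Competitive Q* = 1902.1429, so ΔQ = 422.6985; wedge = 209.6611 − 180.0722 = 29.5889.
DWL = ½ × 422.6985 × 29.5889 = $6253.59.

$6253.59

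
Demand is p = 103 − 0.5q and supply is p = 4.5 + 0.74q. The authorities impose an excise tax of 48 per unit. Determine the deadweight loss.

Competitive equilibrium: 103 − 0.5q = 4.5 + 0.74q → q* = 79.4355, p* = 63.2823.
With the tax, the buyer price exceeds the seller price by 48: (103 − 0.5q) − (4.5 + 0.74q) = 48 → q' = 40.7258.
Δq = 79.4355 − 40.7258 = 38.7097; the wedge equals the tax, 48.
Welfare loss = ½ × 38.7097 × 48 = 929.03.

929.03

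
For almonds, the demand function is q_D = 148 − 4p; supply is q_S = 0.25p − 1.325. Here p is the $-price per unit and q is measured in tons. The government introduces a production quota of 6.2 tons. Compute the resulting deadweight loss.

$3.37

In inverse form: demand p = 37 − 0.25q, supply p = 5.3 + 4q.
Competitive equilibrium: 37 − 0.25q = 5.3 + 4q → q* = 7.4588, p* = 35.1353.
At q = 6.2: demand price = 37 − 0.25·6.2 = 35.45; supply price = 5.3 + 4·6.2 = 30.1.
Δq = 7.4588 − 6.2 = 1.2588; wedge = 35.45 − 30.1 = 5.35.
The triangle = ½ × 1.2588 × 5.35 = $3.37.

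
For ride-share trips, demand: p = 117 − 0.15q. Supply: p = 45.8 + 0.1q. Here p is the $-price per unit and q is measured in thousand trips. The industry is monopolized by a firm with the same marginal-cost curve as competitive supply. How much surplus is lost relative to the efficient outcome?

$1425.78 thousand

Competitive equilibrium: 117 − 0.15q = 45.8 + 0.1q → q* = 284.8, p* = 74.28.
Marginal revenue: MR = 117 − 0.3q. Set MR = MC: 117 − 0.3q = 45.8 + 0.1q → q_m = 178.
Price p_m = 117 − 0.15·178 = 90.3; MC(q_m) = 45.8 + 0.1·178 = 63.6.
Competitive q* = 284.8, so Δq = 106.8; wedge = 90.3 − 63.6 = 26.7.
Welfare loss = ½ × 106.8 × 26.7 = $1425.78 thousand.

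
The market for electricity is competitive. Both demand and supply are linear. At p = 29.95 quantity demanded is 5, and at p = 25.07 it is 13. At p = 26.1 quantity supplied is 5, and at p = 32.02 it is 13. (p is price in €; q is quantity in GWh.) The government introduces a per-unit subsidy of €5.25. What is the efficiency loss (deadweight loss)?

€10.21

Demand slope = (25.07 − 29.95)/(13 − 5) = −0.61, so p = 33 − 0.61q.
Supply slope = (32.02 − 26.1)/(13 − 5) = 0.74, so p = 22.4 + 0.74q.
Competitive equilibrium: 33 − 0.61q = 22.4 + 0.74q → q* = 7.8519, p* = 28.2104.
The subsidy lowers effective supply by 5.25: p = 17.15 + 0.74q.
New quantity: 33 − 0.61q = 17.15 + 0.74q → q' = 11.7407.
Overproduction Δq = 11.7407 − 7.8519 = 3.8888; wedge = subsidy = 5.25.
Welfare loss = ½ × 3.8888 × 5.25 = €10.21.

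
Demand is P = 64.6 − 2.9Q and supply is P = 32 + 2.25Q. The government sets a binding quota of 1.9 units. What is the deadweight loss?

50.54

Competitive equilibrium: 64.6 − 2.9Q = 32 + 2.25Q → Q* = 6.3301, P* = 46.2427.
At Q = 1.9: demand price = 64.6 − 2.9·1.9 = 59.09; supply price = 32 + 2.25·1.9 = 36.275.
ΔQ = 6.3301 − 1.9 = 4.4301; wedge = 59.09 − 36.275 = 22.815.
The triangle = ½ × 4.4301 × 22.815 = 50.54.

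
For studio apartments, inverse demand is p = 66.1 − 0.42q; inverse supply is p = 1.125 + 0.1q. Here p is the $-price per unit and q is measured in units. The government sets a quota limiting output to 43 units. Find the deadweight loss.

Competitive equilibrium: 66.1 − 0.42q = 1.125 + 0.1q → q* = 124.9519, p* = 13.6202.
At q = 43: demand price = 66.1 − 0.42·43 = 48.04; supply price = 1.125 + 0.1·43 = 5.425.
Δq = 124.9519 − 43 = 81.9519; wedge = 48.04 − 5.425 = 42.615.
Welfare loss = ½ × 81.9519 × 42.615 = $1746.19.

$1746.19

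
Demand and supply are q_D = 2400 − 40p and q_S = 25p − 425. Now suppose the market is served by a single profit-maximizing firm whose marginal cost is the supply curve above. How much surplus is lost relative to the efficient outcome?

1097.46

In inverse form: demand p = 60 − 0.025q, supply p = 17 + 0.04q.
Competitive equilibrium: 60 − 0.025q = 17 + 0.04q → q* = 661.5385, p* = 43.4615.
Marginal revenue: MR = 60 − 0.05q. Set MR = MC: 60 − 0.05q = 17 + 0.04q → q_m = 477.7778.
Price p_m = 60 − 0.025·477.7778 = 48.0556; MC(q_m) = 17 + 0.04·477.7778 = 36.1111.
Competitive q* = 661.5385, so Δq = 183.7607; wedge = 48.0556 − 36.1111 = 11.9445.
Deadweight loss = ½ × 183.7607 × 11.9445 = 1097.46.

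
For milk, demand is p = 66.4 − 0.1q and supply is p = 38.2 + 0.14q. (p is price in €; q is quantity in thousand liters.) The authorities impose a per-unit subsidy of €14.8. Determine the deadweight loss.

Competitive equilibrium: 66.4 − 0.1q = 38.2 + 0.14q → q* = 117.5, p* = 54.65.
The subsidy lowers effective supply by 14.8: p = 23.4 + 0.14q.
New quantity: 66.4 − 0.1q = 23.4 + 0.14q → q' = 179.1667.
Overproduction Δq = 179.1667 − 117.5 = 61.6667; wedge = subsidy = 14.8.
DWL = ½ × 61.6667 × 14.8 = €456.33 thousand.

€456.33 thousand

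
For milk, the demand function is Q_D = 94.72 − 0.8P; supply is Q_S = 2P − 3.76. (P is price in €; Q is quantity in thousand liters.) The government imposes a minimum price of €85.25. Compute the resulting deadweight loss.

€1404.40 thousand

In inverse form: demand P = 118.4 − 1.25Q, supply P = 1.88 + 0.5Q.
Competitive equilibrium: 118.4 − 1.25Q = 1.88 + 0.5Q → Q* = 66.5829, P* = 35.1714.
At the floor P = 85.25, quantity demanded = (118.4 − 85.25)/1.25 = 26.52.
Sellers' marginal cost at Q' = 26.52: 1.88 + 0.5·26.52 = 15.14.
ΔQ = 66.5829 − 26.52 = 40.0629; wedge = 85.25 − 15.14 = 70.11.
Deadweight loss = ½ × 40.0629 × 70.11 = €1404.40 thousand.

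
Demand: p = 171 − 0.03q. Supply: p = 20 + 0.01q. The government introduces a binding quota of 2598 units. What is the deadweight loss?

Competitive equilibrium: 171 − 0.03q = 20 + 0.01q → q* = 3775, p* = 57.75.
At q = 2598: demand price = 171 − 0.03·2598 = 93.06; supply price = 20 + 0.01·2598 = 45.98.
Δq = 3775 − 2598 = 1177; wedge = 93.06 − 45.98 = 47.08.
Welfare loss = ½ × 1177 × 47.08 = 27706.58.

27706.58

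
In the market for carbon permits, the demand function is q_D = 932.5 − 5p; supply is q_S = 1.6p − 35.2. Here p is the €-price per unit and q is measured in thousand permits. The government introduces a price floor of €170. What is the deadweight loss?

In inverse form: demand p = 186.5 − 0.2q, supply p = 22 + 0.625q.
Competitive equilibrium: 186.5 − 0.2q = 22 + 0.625q → q* = 199.3939, p* = 146.6212.
At the floor p = 170, quantity demanded = (186.5 − 170)/0.2 = 82.5.
Sellers' marginal cost at q' = 82.5: 22 + 0.625·82.5 = 73.5625.
Δq = 199.3939 − 82.5 = 116.8939; wedge = 170 − 73.5625 = 96.4375.
The triangle = ½ × 116.8939 × 96.4375 = €5636.48 thousand.

€5636.48 thousand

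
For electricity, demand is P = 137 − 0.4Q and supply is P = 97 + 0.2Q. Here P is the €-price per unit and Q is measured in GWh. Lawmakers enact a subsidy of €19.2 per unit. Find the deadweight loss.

€307.20

Competitive equilibrium: 137 − 0.4Q = 97 + 0.2Q → Q* = 66.6667, P* = 110.3333.
The subsidy lowers effective supply by 19.2: P = 77.8 + 0.2Q.
New quantity: 137 − 0.4Q = 77.8 + 0.2Q → Q' = 98.6667.
Overproduction ΔQ = 98.6667 − 66.6667 = 32; wedge = subsidy = 19.2.
Welfare loss = ½ × 32 × 19.2 = €307.20.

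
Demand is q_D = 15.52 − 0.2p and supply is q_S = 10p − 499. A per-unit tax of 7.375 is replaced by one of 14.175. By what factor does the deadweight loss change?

In inverse form: demand p = 77.6 − 5q, supply p = 49.9 + 0.1q.
Competitive equilibrium: 77.6 − 5q = 49.9 + 0.1q → q* = 5.4314, p* = 50.4431.
For a per-unit tax t: Δq = t/5.1, so DWL = ½·t·(t/5.1) = t²/10.2.
At t = 7.375: DWL = 5.332. At t = 14.175: DWL = 19.699.
Ratio = (14.175/7.375)² = 3.694.

3.694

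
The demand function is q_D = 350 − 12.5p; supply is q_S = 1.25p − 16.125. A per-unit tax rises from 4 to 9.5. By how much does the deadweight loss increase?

42.19

In inverse form: demand p = 28 − 0.08q, supply p = 12.9 + 0.8q.
Competitive equilibrium: 28 − 0.08q = 12.9 + 0.8q → q* = 17.1591, p* = 26.6273.
For a per-unit tax t: Δq = t/0.88, so DWL = ½·t·(t/0.88) = t²/1.76.
At t = 4: DWL = 9.091. At t = 9.5: DWL = 51.278.
Increase = 51.278 − 9.091 = 42.19.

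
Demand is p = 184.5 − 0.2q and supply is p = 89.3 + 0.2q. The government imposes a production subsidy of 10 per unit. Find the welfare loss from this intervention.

125

Competitive equilibrium: 184.5 − 0.2q = 89.3 + 0.2q → q* = 238, p* = 136.9.
The subsidy lowers effective supply by 10: p = 79.3 + 0.2q.
New quantity: 184.5 − 0.2q = 79.3 + 0.2q → q' = 263.
Overproduction Δq = 263 − 238 = 25; wedge = subsidy = 10.
DWL = ½ × 25 × 10 = 125.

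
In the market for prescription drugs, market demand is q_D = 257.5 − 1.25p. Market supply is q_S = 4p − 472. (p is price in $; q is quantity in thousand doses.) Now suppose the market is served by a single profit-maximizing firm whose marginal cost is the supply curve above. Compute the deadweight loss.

In inverse form: demand p = 206 − 0.8q, supply p = 118 + 0.25q.
Competitive equilibrium: 206 − 0.8q = 118 + 0.25q → q* = 83.80952, p* = 138.95238.
Marginal revenue: MR = 206 − 1.6q. Set MR = MC: 206 − 1.6q = 118 + 0.25q → q_m = 47.56757.
Price p_m = 206 − 0.8·47.56757 = 167.94594; MC(q_m) = 118 + 0.25·47.56757 = 129.89189.
Competitive q* = 83.80952, so Δq = 36.24195; wedge = 167.94594 − 129.89189 = 38.05405.
Deadweight loss = ½ × 36.24195 × 38.05405 = $689.58 thousand.

$689.58 thousand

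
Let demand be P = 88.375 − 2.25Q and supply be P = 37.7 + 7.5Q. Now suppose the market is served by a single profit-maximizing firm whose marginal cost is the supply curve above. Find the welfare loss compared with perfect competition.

Competitive equilibrium: 88.375 − 2.25Q = 37.7 + 7.5Q → Q* = 5.1974, P* = 76.6808.
Marginal revenue: MR = 88.375 − 4.5Q. Set MR = MC: 88.375 − 4.5Q = 37.7 + 7.5Q → Q_m = 4.2229.
Price P_m = 88.375 − 2.25·4.2229 = 78.8735; MC(Q_m) = 37.7 + 7.5·4.2229 = 69.3718.
Competitive Q* = 5.1974, so ΔQ = 0.9745; wedge = 78.8735 − 69.3718 = 9.5017.
The triangle = ½ × 0.9745 × 9.5017 = 4.63.

4.63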